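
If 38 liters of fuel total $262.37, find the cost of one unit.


Unit rate = total / quantity
= 262.37 / 38
= $6.90 per unit

$6.90 per unit


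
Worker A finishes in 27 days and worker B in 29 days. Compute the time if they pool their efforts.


Rate of A = 1/27 per day
Rate of B = 1/29 per day
Combined rate = 1/27 + 1/29 = 56/783 ≈ 0.0715 per day
Days = 1 / combined rate = 783/56
≈ 13.98 days

13.98 days


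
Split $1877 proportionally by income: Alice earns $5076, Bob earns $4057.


Total income = 5076 + 4057 = $9133
Alice: $1877 × 5076/9133 = $1043.21
Bob: $1877 × 4057/9133 = $833.79
= Alice: $1043.21, Bob: $833.79

Alice: $1043.21, Bob: $833.79


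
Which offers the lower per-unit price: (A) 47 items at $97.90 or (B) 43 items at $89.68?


Deal A: $97.90/47 = $2.0830/unit
Deal B: $89.68/43 = $2.0856/unit
A is cheaper per unit
= Deal A

Deal A


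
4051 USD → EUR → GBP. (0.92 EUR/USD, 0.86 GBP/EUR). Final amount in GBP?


Step 1: 4051 USD × 0.92 = 3726.92 EUR
Step 2: 3726.92 EUR × 0.86 = 3205.15 GBP
Implied rate USD→GBP = 0.92 × 0.86 = 0.7912
= 3205.15 GBP

3205.15 GBP


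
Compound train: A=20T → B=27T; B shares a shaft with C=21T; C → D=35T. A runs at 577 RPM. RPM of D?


Stage 1: RPM_B = RPM_A × t_A/t_B = 577 × 20/27 = 11540/27 ≈ 427.41
B and C share a shaft → RPM_C = RPM_B
Stage 2: RPM_D = RPM_C × t_C/t_D = RPM_A × (t_A×t_C)/(t_B×t_D)
Overall ratio = (20×21)/(27×35) = 420/945
RPM_D = 577 × 420/945 = 242340/945
≈ 256.44 RPM

256.44 RPM


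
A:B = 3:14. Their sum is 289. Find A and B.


Let A = 3k, B = 14k.
3k + 14k = 289
17k = 289 → k = 289/17 = 17
A = 3×17 = 51, B = 14×17 = 238
= A = 51, B = 238

A = 51, B = 238


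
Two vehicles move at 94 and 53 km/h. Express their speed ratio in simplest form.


Ratio = 94:53
GCD = 1
Simplified = 94:53
Time ratio (same distance) = 53:94
Speed ratio = 94:53

94:53


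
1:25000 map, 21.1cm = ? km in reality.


Real distance = map distance × scale
= 21.1cm × 25000
= 527500 cm = 5275.0 m
= 5.275 km

5.275 km


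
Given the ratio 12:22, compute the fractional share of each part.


Total parts = 12 + 22 = 34
First part: 12/34 = 6/17
Second part: 22/34 = 11/17
= 6/17 and 11/17

6/17 and 11/17


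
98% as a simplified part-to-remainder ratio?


98% means 98 parts out of 100; remainder = 2
Part : remainder = 98:2
GCD = 2
= 49:1

49:1


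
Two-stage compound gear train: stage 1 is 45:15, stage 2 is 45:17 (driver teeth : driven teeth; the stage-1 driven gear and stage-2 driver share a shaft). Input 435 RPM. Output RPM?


Stage 1: RPM_B = RPM_A × t_A/t_B = 435 × 45/15 = 19575/15 = 1305.00
B and C share a shaft → RPM_C = RPM_B
Stage 2: RPM_D = RPM_C × t_C/t_D = RPM_A × (t_A×t_C)/(t_B×t_D)
Overall ratio = (45×45)/(15×17) = 2025/255
RPM_D = 435 × 2025/255 = 880875/255
≈ 3454.41 RPM

3454.41 RPM


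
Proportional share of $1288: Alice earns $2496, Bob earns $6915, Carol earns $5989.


Total income = 2496 + 6915 + 5989 = $15400
Alice: $1288 × 2496/15400 = $208.76
Bob: $1288 × 6915/15400 = $578.35
Carol: $1288 × 5989/15400 = $500.90
= Alice: $208.76, Bob: $578.35, Carol: $500.90

Alice: $208.76, Bob: $578.35, Carol: $500.90


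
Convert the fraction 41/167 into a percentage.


Percentage = (part / whole) × 100
= (41 / 167) × 100
≈ 24.55%

24.55%


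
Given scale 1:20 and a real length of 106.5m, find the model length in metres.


Model size = real / scale
= 106.5 / 20
= 5.3250 m

5.3250 m


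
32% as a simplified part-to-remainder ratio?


32% means 32 parts out of 100; remainder = 68
Part : remainder = 32:68
GCD = 4
= 8:17

8:17


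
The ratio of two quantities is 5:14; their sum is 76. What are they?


Let A = 5k, B = 14k.
5k + 14k = 76
19k = 76 → k = 76/19 = 4
A = 5×4 = 20, B = 14×4 = 56
= A = 20, B = 56

A = 20, B = 56


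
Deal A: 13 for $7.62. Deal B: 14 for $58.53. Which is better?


Deal A: $7.62/13 = $0.5862/unit
Deal B: $58.53/14 = $4.1807/unit
A is cheaper per unit
= Deal A

Deal A


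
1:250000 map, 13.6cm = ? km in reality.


Real distance = map distance × scale
= 13.6cm × 250000
= 3400000 cm = 34000.0 m
= 34.000 km

34.000 km


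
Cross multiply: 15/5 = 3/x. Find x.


Cross multiply: 15 × x = 5 × 3
15x = 15
x = 15 / 15
= 1.00

1.00


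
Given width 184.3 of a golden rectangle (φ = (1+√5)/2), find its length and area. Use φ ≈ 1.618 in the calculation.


φ = (1 + √5) / 2 ≈ 1.618
Length = width × φ = 184.3 × 1.618 = 298.1974
≈ 298.20
Area = width × length = 184.3 × 298.1974 = 54957.78082 ≈ 54957.78
= Length: 298.20, Area: 54957.78

Length: 298.20, Area: 54957.78


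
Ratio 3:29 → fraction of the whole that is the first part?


Total parts = 3 + 29 = 32
First part: 3/32 = 3/32
= 3/32

3/32


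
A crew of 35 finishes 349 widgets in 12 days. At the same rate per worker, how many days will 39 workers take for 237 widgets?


Days ∝ work / workers, so d₂ = d₁ × (m₁/m₂) × (w₂/w₁)
Workers factor (inverse): 35/39 ≈ 0.8974
Work factor (direct): 237/349 ≈ 0.6791
d₂ = 12 × 35/39 × 237/349 = (12 × 35 × 237) / (39 × 349) = 99540/13611
≈ 7.31 days

7.31 days


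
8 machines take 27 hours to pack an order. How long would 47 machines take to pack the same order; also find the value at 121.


Inverse proportion: x × y = constant
k = 8 × 27 = 216
At x=47: k/47 = 4.60
At x=121: k/121 = 1.79
= 4.60 and 1.79

4.60 and 1.79


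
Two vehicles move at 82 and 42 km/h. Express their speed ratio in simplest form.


Ratio = 82:42
GCD = 2
Simplified = 41:21
Time ratio (same distance) = 21:41
Speed ratio = 41:21

41:21


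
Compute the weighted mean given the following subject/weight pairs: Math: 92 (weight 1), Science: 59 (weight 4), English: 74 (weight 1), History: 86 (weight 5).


Numerator = 92×1 + 59×4 + 74×1 + 86×5
= 92 + 236 + 74 + 430
= 832
Total weight = 11
Weighted avg = 832/11
= 75.64

75.64


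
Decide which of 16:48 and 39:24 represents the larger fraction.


16/48 = 0.3333
39/24 = 1.6250
0.3333 < 1.6250, so 16:48 is less
= 39:24

39:24


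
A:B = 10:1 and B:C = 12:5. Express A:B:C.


Match B: multiply A:B by 12 → 120:12
Multiply B:C by 1 → 12:5
Combined: 120:12:5
GCD = 1
= 120:12:5

120:12:5


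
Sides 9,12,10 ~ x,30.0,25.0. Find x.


Scale factor = 30.0/12 = 2.5
Missing side = 9 × 2.5
= 22.5

22.5


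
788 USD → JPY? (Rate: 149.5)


Amount × rate = 788 × 149.5
= 117806.00 JPY

117806.00 JPY


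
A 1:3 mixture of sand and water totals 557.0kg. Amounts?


Total parts = 1 + 3 = 4
sand: 557.0 × 1/4 = 139.3kg
water: 557.0 × 3/4 = 417.8kg
= 139.3kg and 417.8kg

139.3kg and 417.8kg


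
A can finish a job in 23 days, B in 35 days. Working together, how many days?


Rate of A = 1/23 per day
Rate of B = 1/35 per day
Combined rate = 1/23 + 1/35 = 58/805 ≈ 0.0720 per day
Days = 1 / combined rate = 805/58
≈ 13.88 days

13.88 days


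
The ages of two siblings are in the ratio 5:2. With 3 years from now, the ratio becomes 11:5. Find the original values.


Let A = 5k, B = 2k.
(5k + 3) / (2k + 3) = 11/5
Cross-multiply: 5(5k + 3) = 11(2k + 3)
25k + 15 = 22k + 33
25k - 22k = 33 - 15
3k = 18
k = 18/3 = 6
A = 5×6 = 30, B = 2×6 = 12
= A = 30, B = 12

A = 30, B = 12


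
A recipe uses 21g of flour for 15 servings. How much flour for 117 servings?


Direct proportion: y/x = constant
k = 21/15 = 1.4000
y₂ = k × 117 = 21 × 117 / 15 = 2457/15
= 163.80

163.80


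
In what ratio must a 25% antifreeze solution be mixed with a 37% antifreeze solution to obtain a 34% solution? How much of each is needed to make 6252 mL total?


Let x parts of 25% mix with y parts of 37%.
25x + 37y = 34(x + y)
25x + 37y = 34x + 34y
x(25 - 34) = y(34 - 37)
x/y = (37 - 34)/(34 - 25) = 3/9
Simplify: 1:3
Total parts = 4; one part = 6252/4 = 1563.00 mL
25% solution: 1×1563.00 = 1563.00 mL
37% solution: 3×1563.00 = 4689.00 mL
= ratio 1:3; 1563.00 mL and 4689.00 mL

ratio 1:3; 1563.00 mL and 4689.00 mL


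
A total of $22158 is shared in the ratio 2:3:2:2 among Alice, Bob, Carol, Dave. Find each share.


Total parts = 2 + 3 + 2 + 2 = 9
Alice: 22158 × 2/9 = 4924.00
Bob: 22158 × 3/9 = 7386.00
Carol: 22158 × 2/9 = 4924.00
Dave: 22158 × 2/9 = 4924.00
= Alice: $4924.00, Bob: $7386.00, Carol: $4924.00, Dave: $4924.00

Alice: $4924.00, Bob: $7386.00, Carol: $4924.00, Dave: $4924.00


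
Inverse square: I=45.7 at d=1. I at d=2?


I₁d₁² = I₂d₂²
I₂ = I₁ × (d₁/d₂)²
= 45.7 × (1/2)²
= 45.7 × 1/4
= 45.7/4
= 11.4250

11.4250


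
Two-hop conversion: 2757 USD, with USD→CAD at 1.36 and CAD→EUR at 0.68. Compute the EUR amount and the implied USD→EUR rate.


Step 1: 2757 USD × 1.36 = 3749.52 CAD
Step 2: 3749.52 CAD × 0.68 = 2549.67 EUR
Implied rate USD→EUR = 1.36 × 0.68 = 0.9248
= 2549.67 EUR; implied rate 0.9248 EUR/USD

2549.67 EUR; implied rate 0.9248 EUR/USD


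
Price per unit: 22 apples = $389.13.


Unit rate = total / quantity
= 389.13 / 22
= $17.69 per unit

$17.69 per unit


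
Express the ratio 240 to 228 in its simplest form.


GCD(240, 228) = 12
240/12 : 228/12
= 20:19

20:19


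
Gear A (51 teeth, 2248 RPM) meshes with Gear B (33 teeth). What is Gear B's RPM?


Gear ratio = 51:33 = 17:11
RPM_B = RPM_A × (teeth_A / teeth_B)
= 2248 × (51/33)
= 3474.2 RPM

3474.2 RPM


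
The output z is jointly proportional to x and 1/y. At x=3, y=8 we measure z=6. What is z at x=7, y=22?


z = k·x/y
Solve for k using the known point: k = z·y/x = 6×8/3 = 48/3 = 16.0000
Now evaluate at x=7, y=22:
z = k × 7 / 22 = (48 × 7) / (3 × 22) = 336/66
≈ 5.0909

5.0909


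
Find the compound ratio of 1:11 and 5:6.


Compound ratio = (1×5) : (11×6)
= 5:66
GCD = 1
= 5:66

5:66


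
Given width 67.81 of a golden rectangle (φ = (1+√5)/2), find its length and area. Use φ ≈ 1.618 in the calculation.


φ = (1 + √5) / 2 ≈ 1.618
Length = width × φ = 67.81 × 1.618 = 109.71658
≈ 109.72
Area = width × length = 67.81 × 109.71658 = 7439.8812898 ≈ 7439.88
= Length: 109.72, Area: 7439.88

Length: 109.72, Area: 7439.88


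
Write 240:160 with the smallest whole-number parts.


GCD(240, 160) = 80
240/80 : 160/80
= 3:2

3:2


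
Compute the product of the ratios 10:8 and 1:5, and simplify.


Compound ratio = (10×1) : (8×5)
= 10:40
GCD = 10
= 1:4

1:4


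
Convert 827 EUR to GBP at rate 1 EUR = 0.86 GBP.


Amount × rate = 827 × 0.86
= 711.22 GBP

711.22 GBP


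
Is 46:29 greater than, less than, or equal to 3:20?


46/29 = 1.5862
3/20 = 0.1500
1.5862 > 0.1500, so 46:29 is greater
= greater than

greater than


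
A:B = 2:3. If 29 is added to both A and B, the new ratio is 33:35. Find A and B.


Let A = 2k, B = 3k.
(2k + 29) / (3k + 29) = 33/35
Cross-multiply: 35(2k + 29) = 33(3k + 29)
70k + 1015 = 99k + 957
70k - 99k = 957 - 1015
-29k = -58
k = -58/-29 = 2
A = 2×2 = 4, B = 3×2 = 6
= A = 4, B = 6

A = 4, B = 6


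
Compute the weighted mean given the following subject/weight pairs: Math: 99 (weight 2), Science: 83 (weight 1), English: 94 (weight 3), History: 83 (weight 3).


Numerator = 99×2 + 83×1 + 94×3 + 83×3
= 198 + 83 + 282 + 249
= 812
Total weight = 9
Weighted avg = 812/9
= 90.22

90.22


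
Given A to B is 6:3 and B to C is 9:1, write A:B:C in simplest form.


Match B: multiply A:B by 9 → 54:27
Multiply B:C by 3 → 27:3
Combined: 54:27:3
GCD = 3
= 18:9:1

18:9:1


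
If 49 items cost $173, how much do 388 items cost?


Direct proportion: y/x = constant
k = 173/49 ≈ 3.5306
y₂ = k × 388 = 173 × 388 / 49 = 67124/49
≈ 1369.88

1369.88


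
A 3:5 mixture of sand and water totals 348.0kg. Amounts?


Total parts = 3 + 5 = 8
sand: 348.0 × 3/8 = 130.5kg
water: 348.0 × 5/8 = 217.5kg
= 130.5kg and 217.5kg

130.5kg and 217.5kg


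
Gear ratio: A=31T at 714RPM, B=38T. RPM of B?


Gear ratio = 31:38 = 31:38
RPM_B = RPM_A × (teeth_A / teeth_B)
= 714 × (31/38)
= 582.5 RPM

582.5 RPM


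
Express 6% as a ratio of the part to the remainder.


6% means 6 parts out of 100; remainder = 94
Part : remainder = 6:94
GCD = 2
= 3:47

3:47


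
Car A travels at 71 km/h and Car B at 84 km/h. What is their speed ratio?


Ratio = 71:84
GCD = 1
Simplified = 71:84
Time ratio (same distance) = 84:71
Speed ratio = 71:84

71:84


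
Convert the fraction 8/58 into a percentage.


Percentage = (part / whole) × 100
= (8 / 58) × 100
≈ 13.79%

13.79%


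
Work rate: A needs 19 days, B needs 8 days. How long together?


Rate of A = 1/19 per day
Rate of B = 1/8 per day
Combined rate = 1/19 + 1/8 = 27/152 ≈ 0.1776 per day
Days = 1 / combined rate = 152/27
≈ 5.63 days

5.63 days


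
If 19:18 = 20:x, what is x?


Cross multiply: 19 × x = 18 × 20
19x = 360
x = 360 / 19
= 18.95

18.95


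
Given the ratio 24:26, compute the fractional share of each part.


Total parts = 24 + 26 = 50
First part: 24/50 = 12/25
Second part: 26/50 = 13/25
= 12/25 and 13/25

12/25 and 13/25


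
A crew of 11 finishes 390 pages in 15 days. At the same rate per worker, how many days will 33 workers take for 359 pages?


Days ∝ work / workers, so d₂ = d₁ × (m₁/m₂) × (w₂/w₁)
Workers factor (inverse): 11/33 ≈ 0.3333
Work factor (direct): 359/390 ≈ 0.9205
d₂ = 15 × 11/33 × 359/390 = (15 × 11 × 359) / (33 × 390) = 59235/12870
≈ 4.60 days

4.60 days


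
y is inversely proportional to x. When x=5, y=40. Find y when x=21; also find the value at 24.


Inverse proportion: x × y = constant
k = 5 × 40 = 200
At x=21: k/21 = 9.52
At x=24: k/24 = 8.33
= 9.52 and 8.33

9.52 and 8.33


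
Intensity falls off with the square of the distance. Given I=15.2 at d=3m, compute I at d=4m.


I₁d₁² = I₂d₂²
I₂ = I₁ × (d₁/d₂)²
= 15.2 × (3/4)²
= 15.2 × 9/16
= 136.8/16
= 8.5500

8.5500


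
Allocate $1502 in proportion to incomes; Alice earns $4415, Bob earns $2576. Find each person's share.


Total income = 4415 + 2576 = $6991
Alice: $1502 × 4415/6991 = $948.55
Bob: $1502 × 2576/6991 = $553.45
= Alice: $948.55, Bob: $553.45

Alice: $948.55, Bob: $553.45


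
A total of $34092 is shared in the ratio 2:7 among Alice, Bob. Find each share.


Total parts = 2 + 7 = 9
Alice: 34092 × 2/9 = 7576.00
Bob: 34092 × 7/9 = 26516.00
= Alice: $7576.00, Bob: $26516.00

Alice: $7576.00, Bob: $26516.00


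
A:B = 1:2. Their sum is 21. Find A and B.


Let A = 1k, B = 2k.
1k + 2k = 21
3k = 21 → k = 21/3 = 7
A = 1×7 = 7, B = 2×7 = 14
= A = 7, B = 14

A = 7, B = 14


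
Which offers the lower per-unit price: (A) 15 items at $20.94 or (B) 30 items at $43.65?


Deal A: $20.94/15 = $1.3960/unit
Deal B: $43.65/30 = $1.4550/unit
A is cheaper per unit
= Deal A

Deal A


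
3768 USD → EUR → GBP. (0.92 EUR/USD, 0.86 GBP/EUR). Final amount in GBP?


Step 1: 3768 USD × 0.92 = 3466.56 EUR
Step 2: 3466.56 EUR × 0.86 = 2981.24 GBP
Implied rate USD→GBP = 0.92 × 0.86 = 0.7912
= 2981.24 GBP

2981.24 GBP


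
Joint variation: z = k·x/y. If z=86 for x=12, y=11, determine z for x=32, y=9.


z = k·x/y
Solve for k using the known point: k = z·y/x = 86×11/12 = 946/12 ≈ 78.8333
Now evaluate at x=32, y=9:
z = k × 32 / 9 = (946 × 32) / (12 × 9) = 30272/108
≈ 280.2963

280.2963


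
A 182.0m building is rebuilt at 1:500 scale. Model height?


Model size = real / scale
= 182.0 / 500
= 0.3640 m

0.3640 m


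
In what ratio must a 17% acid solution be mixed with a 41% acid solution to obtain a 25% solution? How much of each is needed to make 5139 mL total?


Let x parts of 17% mix with y parts of 41%.
17x + 41y = 25(x + y)
17x + 41y = 25x + 25y
x(17 - 25) = y(25 - 41)
x/y = (41 - 25)/(25 - 17) = 16/8
Simplify: 2:1
Total parts = 3; one part = 5139/3 = 1713.00 mL
17% solution: 2×1713.00 = 3426.00 mL
41% solution: 1×1713.00 = 1713.00 mL
= ratio 2:1; 3426.00 mL and 1713.00 mL

ratio 2:1; 3426.00 mL and 1713.00 mL


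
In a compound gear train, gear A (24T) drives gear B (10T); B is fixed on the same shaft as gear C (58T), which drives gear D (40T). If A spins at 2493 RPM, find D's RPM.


Stage 1: RPM_B = RPM_A × t_A/t_B = 2493 × 24/10 = 59832/10 = 5983.20
B and C share a shaft → RPM_C = RPM_B
Stage 2: RPM_D = RPM_C × t_C/t_D = RPM_A × (t_A×t_C)/(t_B×t_D)
Overall ratio = (24×58)/(10×40) = 1392/400
RPM_D = 2493 × 1392/400 = 3470256/400
= 8675.64 RPM

8675.64 RPM


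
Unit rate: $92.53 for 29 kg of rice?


Unit rate = total / quantity
= 92.53 / 29
= $3.19 per unit

$3.19 per unit


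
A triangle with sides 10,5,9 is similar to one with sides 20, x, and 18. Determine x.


Scale factor = 20/10 = 2
Missing side = 5 × 2
= 10.0

10.0


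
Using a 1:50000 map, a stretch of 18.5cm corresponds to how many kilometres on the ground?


Real distance = map distance × scale
= 18.5cm × 50000
= 925000 cm = 9250.0 m
= 9.250 km

9.250 km


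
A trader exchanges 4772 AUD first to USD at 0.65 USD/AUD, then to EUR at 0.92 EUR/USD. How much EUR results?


Step 1: 4772 AUD × 0.65 = 3101.80 USD
Step 2: 3101.80 USD × 0.92 = 2853.66 EUR
Implied rate AUD→EUR = 0.65 × 0.92 = 0.5980
= 2853.66 EUR

2853.66 EUR


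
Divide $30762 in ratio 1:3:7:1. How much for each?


Total parts = 1 + 3 + 7 + 1 = 12
Part 1: 30762 × 1/12 = 2563.50
Part 2: 30762 × 3/12 = 7690.50
Part 3: 30762 × 7/12 = 17944.50
Part 4: 30762 × 1/12 = 2563.50
= Part 1: $2563.50, Part 2: $7690.50, Part 3: $17944.50, Part 4: $2563.50

Part 1: $2563.50, Part 2: $7690.50, Part 3: $17944.50, Part 4: $2563.50


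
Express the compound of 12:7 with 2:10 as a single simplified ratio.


Compound ratio = (12×2) : (7×10)
= 24:70
GCD = 2
= 12:35

12:35


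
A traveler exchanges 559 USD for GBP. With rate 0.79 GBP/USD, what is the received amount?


Amount × rate = 559 × 0.79
= 441.61 GBP

441.61 GBP


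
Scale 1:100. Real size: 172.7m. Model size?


Model size = real / scale
= 172.7 / 100
= 1.7270 m

1.7270 m


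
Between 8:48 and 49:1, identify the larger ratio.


8/48 = 0.1667
49/1 = 49.0000
0.1667 < 49.0000, so 8:48 is less
= 49:1

49:1


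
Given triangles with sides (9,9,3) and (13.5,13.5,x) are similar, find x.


Scale factor = 13.5/9 = 1.5
Missing side = 3 × 1.5
= 4.5

4.5


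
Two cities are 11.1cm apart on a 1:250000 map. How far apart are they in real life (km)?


Real distance = map distance × scale
= 11.1cm × 250000
= 2775000 cm = 27750.0 m
= 27.750 km

27.750 km


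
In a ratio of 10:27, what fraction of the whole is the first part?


Total parts = 10 + 27 = 37
First part: 10/37 = 10/37
= 10/37

10/37


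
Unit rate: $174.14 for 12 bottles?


Unit rate = total / quantity
= 174.14 / 12
= $14.51 per unit

$14.51 per unit


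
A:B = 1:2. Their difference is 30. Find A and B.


Let A = 1k, B = 2k.
2k - 1k = 30
1k = 30 → k = 30/1 = 30
A = 1×30 = 30, B = 2×30 = 60
= A = 30, B = 60

A = 30, B = 60


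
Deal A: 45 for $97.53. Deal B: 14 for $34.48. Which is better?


Deal A: $97.53/45 = $2.1673/unit
Deal B: $34.48/14 = $2.4629/unit
A is cheaper per unit
= Deal A

Deal A


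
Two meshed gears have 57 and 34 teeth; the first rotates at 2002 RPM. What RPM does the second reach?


Gear ratio = 57:34 = 57:34
RPM_B = RPM_A × (teeth_A / teeth_B)
= 2002 × (57/34)
= 3356.3 RPM

3356.3 RPM


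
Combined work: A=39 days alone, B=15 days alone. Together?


Rate of A = 1/39 per day
Rate of B = 1/15 per day
Combined rate = 1/39 + 1/15 = 54/585 ≈ 0.0923 per day
Days = 1 / combined rate = 585/54
≈ 10.83 days

10.83 days


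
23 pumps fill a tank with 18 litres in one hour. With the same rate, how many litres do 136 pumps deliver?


Direct proportion: y/x = constant
k = 18/23 ≈ 0.7826
y₂ = k × 136 = 18 × 136 / 23 = 2448/23
≈ 106.43

106.43


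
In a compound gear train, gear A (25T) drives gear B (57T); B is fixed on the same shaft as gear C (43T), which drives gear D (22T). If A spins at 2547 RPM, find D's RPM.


Stage 1: RPM_B = RPM_A × t_A/t_B = 2547 × 25/57 = 63675/57 ≈ 1117.11
B and C share a shaft → RPM_C = RPM_B
Stage 2: RPM_D = RPM_C × t_C/t_D = RPM_A × (t_A×t_C)/(t_B×t_D)
Overall ratio = (25×43)/(57×22) = 1075/1254
RPM_D = 2547 × 1075/1254 = 2738025/1254
≈ 2183.43 RPM

2183.43 RPM


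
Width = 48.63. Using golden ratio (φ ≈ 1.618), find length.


φ = (1 + √5) / 2 ≈ 1.618
Length = width × φ = 48.63 × 1.618 = 78.68334
≈ 78.68

78.68


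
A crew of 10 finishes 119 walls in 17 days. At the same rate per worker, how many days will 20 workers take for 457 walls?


Days ∝ work / workers, so d₂ = d₁ × (m₁/m₂) × (w₂/w₁)
Workers factor (inverse): 10/20 = 0.5000
Work factor (direct): 457/119 ≈ 3.8403
d₂ = 17 × 10/20 × 457/119 = (17 × 10 × 457) / (20 × 119) = 77690/2380
≈ 32.64 days

32.64 days


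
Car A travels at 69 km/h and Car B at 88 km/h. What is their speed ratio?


Ratio = 69:88
GCD = 1
Simplified = 69:88
Time ratio (same distance) = 88:69
Speed ratio = 69:88

69:88


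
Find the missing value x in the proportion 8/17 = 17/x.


Cross multiply: 8 × x = 17 × 17
8x = 289
x = 289 / 8
= 36.13

36.13


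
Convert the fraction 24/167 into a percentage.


Percentage = (part / whole) × 100
= (24 / 167) × 100
≈ 14.37%

14.37%


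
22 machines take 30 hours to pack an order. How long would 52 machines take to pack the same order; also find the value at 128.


Inverse proportion: x × y = constant
k = 22 × 30 = 660
At x=52: k/52 = 12.69
At x=128: k/128 = 5.16
= 12.69 and 5.16

12.69 and 5.16


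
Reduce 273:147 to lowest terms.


GCD(273, 147) = 21
273/21 : 147/21
= 13:7

13:7


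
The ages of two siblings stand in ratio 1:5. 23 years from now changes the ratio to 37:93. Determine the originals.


Let A = 1k, B = 5k.
(1k + 23) / (5k + 23) = 37/93
Cross-multiply: 93(1k + 23) = 37(5k + 23)
93k + 2139 = 185k + 851
93k - 185k = 851 - 2139
-92k = -1288
k = -1288/-92 = 14
A = 1×14 = 14, B = 5×14 = 70
= A = 14, B = 70

A = 14, B = 70


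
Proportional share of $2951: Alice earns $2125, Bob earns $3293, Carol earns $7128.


Total income = 2125 + 3293 + 7128 = $12546
Alice: $2951 × 2125/12546 = $499.83
Bob: $2951 × 3293/12546 = $774.56
Carol: $2951 × 7128/12546 = $1676.61
= Alice: $499.83, Bob: $774.56, Carol: $1676.61

Alice: $499.83, Bob: $774.56, Carol: $1676.61


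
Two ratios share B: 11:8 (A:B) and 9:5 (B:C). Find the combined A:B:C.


Match B: multiply A:B by 9 → 99:72
Multiply B:C by 8 → 72:40
Combined: 99:72:40
GCD = 1
= 99:72:40

99:72:40


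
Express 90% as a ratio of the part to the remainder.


90% means 90 parts out of 100; remainder = 10
Part : remainder = 90:10
GCD = 10
= 9:1

9:1


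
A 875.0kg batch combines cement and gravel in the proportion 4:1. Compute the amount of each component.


Total parts = 4 + 1 = 5
cement: 875.0 × 4/5 = 700.0kg
gravel: 875.0 × 1/5 = 175.0kg
= 700.0kg and 175.0kg

700.0kg and 175.0kg


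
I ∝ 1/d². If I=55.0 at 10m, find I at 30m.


I₁d₁² = I₂d₂²
I₂ = I₁ × (d₁/d₂)²
= 55.0 × (10/30)²
= 55.0 × 100/900
= 5500/900
≈ 6.1111

6.1111


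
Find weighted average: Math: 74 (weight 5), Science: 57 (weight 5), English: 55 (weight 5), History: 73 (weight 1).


Numerator = 74×5 + 57×5 + 55×5 + 73×1
= 370 + 285 + 275 + 73
= 1003
Total weight = 16
Weighted avg = 1003/16
= 62.69

62.69


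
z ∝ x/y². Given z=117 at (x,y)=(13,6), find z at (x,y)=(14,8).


z = k·x/y²
Solve for k using the known point: k = z·y²/x = 117×36/13 = 4212/13 = 324.0000
Now evaluate at x=14, y=8:
z = k × 14 / 64 = (4212 × 14) / (13 × 64) = 58968/832
= 70.8750

70.8750


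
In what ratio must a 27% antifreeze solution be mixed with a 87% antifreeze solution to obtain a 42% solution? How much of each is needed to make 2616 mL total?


Let x parts of 27% mix with y parts of 87%.
27x + 87y = 42(x + y)
27x + 87y = 42x + 42y
x(27 - 42) = y(42 - 87)
x/y = (87 - 42)/(42 - 27) = 45/15
Simplify: 3:1
Total parts = 4; one part = 2616/4 = 654.00 mL
27% solution: 3×654.00 = 1962.00 mL
87% solution: 1×654.00 = 654.00 mL
= ratio 3:1; 1962.00 mL and 654.00 mL

ratio 3:1; 1962.00 mL and 654.00 mL


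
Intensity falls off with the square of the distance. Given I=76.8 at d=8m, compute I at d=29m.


I₁d₁² = I₂d₂²
I₂ = I₁ × (d₁/d₂)²
= 76.8 × (8/29)²
= 76.8 × 64/841
= 4915.2/841
≈ 5.8445

5.8445


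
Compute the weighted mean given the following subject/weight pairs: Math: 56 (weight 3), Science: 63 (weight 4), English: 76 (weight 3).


Numerator = 56×3 + 63×4 + 76×3
= 168 + 252 + 228
= 648
Total weight = 10
Weighted avg = 648/10
= 64.80

64.80


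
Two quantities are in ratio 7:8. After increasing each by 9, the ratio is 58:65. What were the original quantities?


Let A = 7k, B = 8k.
(7k + 9) / (8k + 9) = 58/65
Cross-multiply: 65(7k + 9) = 58(8k + 9)
455k + 585 = 464k + 522
455k - 464k = 522 - 585
-9k = -63
k = -63/-9 = 7
A = 7×7 = 49, B = 8×7 = 56
= A = 49, B = 56

A = 49, B = 56


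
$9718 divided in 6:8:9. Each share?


Total parts = 6 + 8 + 9 = 23
Part 1: 9718 × 6/23 = 2535.13
Part 2: 9718 × 8/23 = 3380.17
Part 3: 9718 × 9/23 = 3802.70
= Part 1: $2535.13, Part 2: $3380.17, Part 3: $3802.70

Part 1: $2535.13, Part 2: $3380.17, Part 3: $3802.70


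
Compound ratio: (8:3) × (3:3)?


Compound ratio = (8×3) : (3×3)
= 24:9
GCD = 3
= 8:3

8:3


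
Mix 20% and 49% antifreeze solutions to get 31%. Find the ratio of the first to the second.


Let x parts of 20% mix with y parts of 49%.
20x + 49y = 31(x + y)
20x + 49y = 31x + 31y
x(20 - 31) = y(31 - 49)
x/y = (49 - 31)/(31 - 20) = 18/11
Simplify: 18:11
= 18:11

18:11


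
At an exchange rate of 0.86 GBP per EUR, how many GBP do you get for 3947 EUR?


Amount × rate = 3947 × 0.86
= 3394.42 GBP

3394.42 GBP


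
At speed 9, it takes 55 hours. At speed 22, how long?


Inverse proportion: x × y = constant
k = 9 × 55 = 495
y₂ = k / 22 = 495 / 22
= 22.50

22.50


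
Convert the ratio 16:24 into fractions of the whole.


Total parts = 16 + 24 = 40
First part: 16/40 = 2/5
Second part: 24/40 = 3/5
= 2/5 and 3/5

2/5 and 3/5


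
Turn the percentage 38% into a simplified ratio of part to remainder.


38% means 38 parts out of 100; remainder = 62
Part : remainder = 38:62
GCD = 2
= 19:31

19:31


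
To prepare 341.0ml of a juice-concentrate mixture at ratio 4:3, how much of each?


Total parts = 4 + 3 = 7
juice: 341.0 × 4/7 = 194.9ml
concentrate: 341.0 × 3/7 = 146.1ml
= 194.9ml and 146.1ml

194.9ml and 146.1ml


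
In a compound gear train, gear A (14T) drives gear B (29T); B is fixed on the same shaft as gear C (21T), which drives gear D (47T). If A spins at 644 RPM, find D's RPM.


Stage 1: RPM_B = RPM_A × t_A/t_B = 644 × 14/29 = 9016/29 ≈ 310.90
B and C share a shaft → RPM_C = RPM_B
Stage 2: RPM_D = RPM_C × t_C/t_D = RPM_A × (t_A×t_C)/(t_B×t_D)
Overall ratio = (14×21)/(29×47) = 294/1363
RPM_D = 644 × 294/1363 = 189336/1363
≈ 138.91 RPM

138.91 RPM


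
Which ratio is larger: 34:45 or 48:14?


34/45 = 0.7556
48/14 = 3.4286
0.7556 < 3.4286, so 34:45 is less
= 48:14

48:14


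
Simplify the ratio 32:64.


GCD(32, 64) = 32
32/32 : 64/32
= 1:2

1:2


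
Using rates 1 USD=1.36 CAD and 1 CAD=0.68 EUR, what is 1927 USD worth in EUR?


Step 1: 1927 USD × 1.36 = 2620.72 CAD
Step 2: 2620.72 CAD × 0.68 = 1782.09 EUR
Implied rate USD→EUR = 1.36 × 0.68 = 0.9248
= 1782.09 EUR

1782.09 EUR


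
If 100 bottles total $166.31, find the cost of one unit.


Unit rate = total / quantity
= 166.31 / 100
= $1.66 per unit

$1.66 per unit


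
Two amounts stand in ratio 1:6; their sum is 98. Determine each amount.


Let A = 1k, B = 6k.
1k + 6k = 98
7k = 98 → k = 98/7 = 14
A = 1×14 = 14, B = 6×14 = 84
= A = 14, B = 84

A = 14, B = 84


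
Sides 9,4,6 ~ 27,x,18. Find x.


Scale factor = 27/9 = 3
Missing side = 4 × 3
= 12.0

12.0


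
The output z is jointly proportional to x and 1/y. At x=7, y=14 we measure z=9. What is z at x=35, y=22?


z = k·x/y
Solve for k using the known point: k = z·y/x = 9×14/7 = 126/7 = 18.0000
Now evaluate at x=35, y=22:
z = k × 35 / 22 = (126 × 35) / (7 × 22) = 4410/154
≈ 28.6364

28.6364


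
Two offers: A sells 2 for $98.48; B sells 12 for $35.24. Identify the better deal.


Deal A: $98.48/2 = $49.2400/unit
Deal B: $35.24/12 = $2.9367/unit
B is cheaper per unit
= Deal B

Deal B


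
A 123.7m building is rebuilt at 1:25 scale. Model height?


Model size = real / scale
= 123.7 / 25
= 4.9480 m

4.9480 m


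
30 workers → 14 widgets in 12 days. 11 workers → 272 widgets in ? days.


Days ∝ work / workers, so d₂ = d₁ × (m₁/m₂) × (w₂/w₁)
Workers factor (inverse): 30/11 ≈ 2.7273
Work factor (direct): 272/14 ≈ 19.4286
d₂ = 12 × 30/11 × 272/14 = (12 × 30 × 272) / (11 × 14) = 97920/154
≈ 635.84 days

635.84 days


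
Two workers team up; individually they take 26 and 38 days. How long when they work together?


Rate of A = 1/26 per day
Rate of B = 1/38 per day
Combined rate = 1/26 + 1/38 = 64/988 ≈ 0.0648 per day
Days = 1 / combined rate = 988/64
≈ 15.44 days

15.44 days


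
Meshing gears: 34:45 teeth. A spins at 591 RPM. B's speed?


Gear ratio = 34:45 = 34:45
RPM_B = RPM_A × (teeth_A / teeth_B)
= 591 × (34/45)
= 446.5 RPM

446.5 RPM


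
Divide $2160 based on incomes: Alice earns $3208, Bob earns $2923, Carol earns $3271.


Total income = 3208 + 2923 + 3271 = $9402
Alice: $2160 × 3208/9402 = $737.00
Bob: $2160 × 2923/9402 = $671.53
Carol: $2160 × 3271/9402 = $751.47
= Alice: $737.00, Bob: $671.53, Carol: $751.47

Alice: $737.00, Bob: $671.53, Carol: $751.47


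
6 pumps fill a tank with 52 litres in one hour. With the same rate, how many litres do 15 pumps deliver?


Direct proportion: y/x = constant
k = 52/6 ≈ 8.6667
y₂ = k × 15 = 52 × 15 / 6 = 780/6
= 130.00

130.00


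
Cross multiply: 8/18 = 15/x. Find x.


Cross multiply: 8 × x = 18 × 15
8x = 270
x = 270 / 8
= 33.75

33.75


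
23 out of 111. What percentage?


Percentage = (part / whole) × 100
= (23 / 111) × 100
≈ 20.72%

20.72%


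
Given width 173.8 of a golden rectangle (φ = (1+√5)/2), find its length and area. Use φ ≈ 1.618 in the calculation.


φ = (1 + √5) / 2 ≈ 1.618
Length = width × φ = 173.8 × 1.618 = 281.2084
≈ 281.21
Area = width × length = 173.8 × 281.2084 = 48874.01992 ≈ 48874.02
= Length: 281.21, Area: 48874.02

Length: 281.21, Area: 48874.02


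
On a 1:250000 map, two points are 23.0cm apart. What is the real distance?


Real distance = map distance × scale
= 23.0cm × 250000
= 5750000 cm = 57500.0 m
= 57.500 km

57.500 km


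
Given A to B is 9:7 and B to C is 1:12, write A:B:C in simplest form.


Match B: multiply A:B by 1 → 9:7
Multiply B:C by 7 → 7:84
Combined: 9:7:84
GCD = 1
= 9:7:84

9:7:84


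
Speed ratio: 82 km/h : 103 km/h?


Ratio = 82:103
GCD = 1
Simplified = 82:103
Time ratio (same distance) = 103:82
Speed ratio = 82:103

82:103


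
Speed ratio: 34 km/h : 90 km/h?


Ratio = 34:90
GCD = 2
Simplified = 17:45
Time ratio (same distance) = 45:17
Speed ratio = 17:45

17:45


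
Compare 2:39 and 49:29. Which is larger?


2/39 = 0.0513
49/29 = 1.6897
0.0513 < 1.6897, so 2:39 is less
= 49:29

49:29


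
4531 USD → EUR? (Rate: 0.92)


Amount × rate = 4531 × 0.92
= 4168.52 EUR

4168.52 EUR


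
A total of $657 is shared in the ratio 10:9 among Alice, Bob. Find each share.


Total parts = 10 + 9 = 19
Alice: 657 × 10/19 = 345.79
Bob: 657 × 9/19 = 311.21
= Alice: $345.79, Bob: $311.21

Alice: $345.79, Bob: $311.21


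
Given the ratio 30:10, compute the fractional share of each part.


Total parts = 30 + 10 = 40
First part: 30/40 = 3/4
Second part: 10/40 = 1/4
= 3/4 and 1/4

3/4 and 1/4


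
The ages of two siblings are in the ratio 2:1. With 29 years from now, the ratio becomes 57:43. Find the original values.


Let A = 2k, B = 1k.
(2k + 29) / (1k + 29) = 57/43
Cross-multiply: 43(2k + 29) = 57(1k + 29)
86k + 1247 = 57k + 1653
86k - 57k = 1653 - 1247
29k = 406
k = 406/29 = 14
A = 2×14 = 28, B = 1×14 = 14
= A = 28, B = 14

A = 28, B = 14


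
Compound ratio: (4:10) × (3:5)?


Compound ratio = (4×3) : (10×5)
= 12:50
GCD = 2
= 6:25

6:25


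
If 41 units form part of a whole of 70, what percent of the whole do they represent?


Percentage = (part / whole) × 100
= (41 / 70) × 100
≈ 58.57%

58.57%


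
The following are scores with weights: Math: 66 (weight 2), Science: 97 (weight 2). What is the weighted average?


Numerator = 66×2 + 97×2
= 132 + 194
= 326
Total weight = 4
Weighted avg = 326/4
= 81.50

81.50


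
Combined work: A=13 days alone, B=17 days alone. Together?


Rate of A = 1/13 per day
Rate of B = 1/17 per day
Combined rate = 1/13 + 1/17 = 30/221 ≈ 0.1357 per day
Days = 1 / combined rate = 221/30
≈ 7.37 days

7.37 days


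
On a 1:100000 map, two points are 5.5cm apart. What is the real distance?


Real distance = map distance × scale
= 5.5cm × 100000
= 550000 cm = 5500.0 m
= 5.500 km

5.500 km


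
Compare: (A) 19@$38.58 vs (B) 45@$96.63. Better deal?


Deal A: $38.58/19 = $2.0305/unit
Deal B: $96.63/45 = $2.1473/unit
A is cheaper per unit
= Deal A

Deal A


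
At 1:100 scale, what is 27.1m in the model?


Model size = real / scale
= 27.1 / 100
= 0.2710 m

0.2710 m


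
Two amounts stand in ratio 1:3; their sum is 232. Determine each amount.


Let A = 1k, B = 3k.
1k + 3k = 232
4k = 232 → k = 232/4 = 58
A = 1×58 = 58, B = 3×58 = 174
= A = 58, B = 174

A = 58, B = 174


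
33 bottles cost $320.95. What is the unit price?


Unit rate = total / quantity
= 320.95 / 33
= $9.73 per unit

$9.73 per unit


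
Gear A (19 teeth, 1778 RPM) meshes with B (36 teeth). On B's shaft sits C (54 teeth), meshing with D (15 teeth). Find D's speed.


Stage 1: RPM_B = RPM_A × t_A/t_B = 1778 × 19/36 = 33782/36 ≈ 938.39
B and C share a shaft → RPM_C = RPM_B
Stage 2: RPM_D = RPM_C × t_C/t_D = RPM_A × (t_A×t_C)/(t_B×t_D)
Overall ratio = (19×54)/(36×15) = 1026/540
RPM_D = 1778 × 1026/540 = 1824228/540
= 3378.20 RPM

3378.20 RPM


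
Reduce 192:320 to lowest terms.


GCD(192, 320) = 64
192/64 : 320/64
= 3:5

3:5


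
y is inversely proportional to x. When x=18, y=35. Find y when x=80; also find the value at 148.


Inverse proportion: x × y = constant
k = 18 × 35 = 630
At x=80: k/80 = 7.88
At x=148: k/148 = 4.26
= 7.88 and 4.26

7.88 and 4.26


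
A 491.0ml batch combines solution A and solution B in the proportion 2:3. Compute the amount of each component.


Total parts = 2 + 3 = 5
solution A: 491.0 × 2/5 = 196.4ml
solution B: 491.0 × 3/5 = 294.6ml
= 196.4ml and 294.6ml

196.4ml and 294.6ml


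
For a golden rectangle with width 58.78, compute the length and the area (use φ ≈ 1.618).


φ = (1 + √5) / 2 ≈ 1.618
Length = width × φ = 58.78 × 1.618 = 95.10604
≈ 95.11
Area = width × length = 58.78 × 95.10604 = 5590.3330312 ≈ 5590.33
= Length: 95.11, Area: 5590.33

Length: 95.11, Area: 5590.33


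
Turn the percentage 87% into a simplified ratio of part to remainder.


87% means 87 parts out of 100; remainder = 13
Part : remainder = 87:13
GCD = 1
= 87:13

87:13


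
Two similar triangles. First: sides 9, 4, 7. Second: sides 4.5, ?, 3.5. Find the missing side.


Scale factor = 4.5/9 = 0.5
Missing side = 4 × 0.5
= 2.0

2.0


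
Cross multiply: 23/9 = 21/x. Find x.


Cross multiply: 23 × x = 9 × 21
23x = 189
x = 189 / 23
= 8.22

8.22


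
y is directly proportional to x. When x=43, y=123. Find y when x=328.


Direct proportion: y/x = constant
k = 123/43 ≈ 2.8605
y₂ = k × 328 = 123 × 328 / 43 = 40344/43
≈ 938.23

938.23


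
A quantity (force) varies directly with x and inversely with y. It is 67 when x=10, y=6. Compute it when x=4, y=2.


z = k·x/y
Solve for k using the known point: k = z·y/x = 67×6/10 = 402/10 = 40.2000
Now evaluate at x=4, y=2:
z = k × 4 / 2 = (402 × 4) / (10 × 2) = 1608/20
= 80.4000

80.4000


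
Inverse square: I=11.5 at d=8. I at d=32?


I₁d₁² = I₂d₂²
I₂ = I₁ × (d₁/d₂)²
= 11.5 × (8/32)²
= 11.5 × 64/1024
= 736/1024
≈ 0.7188

0.7188


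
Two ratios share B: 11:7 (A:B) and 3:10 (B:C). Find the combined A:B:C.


Match B: multiply A:B by 3 → 33:21
Multiply B:C by 7 → 21:70
Combined: 33:21:70
GCD = 1
= 33:21:70

33:21:70


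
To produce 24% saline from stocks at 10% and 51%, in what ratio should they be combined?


Let x parts of 10% mix with y parts of 51%.
10x + 51y = 24(x + y)
10x + 51y = 24x + 24y
x(10 - 24) = y(24 - 51)
x/y = (51 - 24)/(24 - 10) = 27/14
Simplify: 27:14
= 27:14

27:14


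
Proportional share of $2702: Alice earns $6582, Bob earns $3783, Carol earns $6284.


Total income = 6582 + 3783 + 6284 = $16649
Alice: $2702 × 6582/16649 = $1068.21
Bob: $2702 × 3783/16649 = $613.95
Carol: $2702 × 6284/16649 = $1019.84
= Alice: $1068.21, Bob: $613.95, Carol: $1019.84

Alice: $1068.21, Bob: $613.95, Carol: $1019.84


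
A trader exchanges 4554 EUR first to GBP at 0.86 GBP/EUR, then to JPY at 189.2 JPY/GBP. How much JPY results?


Step 1: 4554 EUR × 0.86 = 3916.44 GBP
Step 2: 3916.44 GBP × 189.2 = 740990.45 JPY
Implied rate EUR→JPY = 0.86 × 189.2 = 162.7120
= 740990.45 JPY

740990.45 JPY


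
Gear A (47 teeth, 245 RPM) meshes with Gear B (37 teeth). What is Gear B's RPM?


Gear ratio = 47:37 = 47:37
RPM_B = RPM_A × (teeth_A / teeth_B)
= 245 × (47/37)
= 311.2 RPM

311.2 RPM


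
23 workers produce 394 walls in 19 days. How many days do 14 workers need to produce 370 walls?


Days ∝ work / workers, so d₂ = d₁ × (m₁/m₂) × (w₂/w₁)
Workers factor (inverse): 23/14 ≈ 1.6429
Work factor (direct): 370/394 ≈ 0.9391
d₂ = 19 × 23/14 × 370/394 = (19 × 23 × 370) / (14 × 394) = 161690/5516
≈ 29.31 days

29.31 days


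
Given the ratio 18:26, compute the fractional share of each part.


Total parts = 18 + 26 = 44
First part: 18/44 = 9/22
Second part: 26/44 = 13/22
= 9/22 and 13/22

9/22 and 13/22


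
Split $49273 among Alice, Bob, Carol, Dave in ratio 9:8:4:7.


Total parts = 9 + 8 + 4 + 7 = 28
Alice: 49273 × 9/28 = 15837.75
Bob: 49273 × 8/28 = 14078.00
Carol: 49273 × 4/28 = 7039.00
Dave: 49273 × 7/28 = 12318.25
= Alice: $15837.75, Bob: $14078.00, Carol: $7039.00, Dave: $12318.25

Alice: $15837.75, Bob: $14078.00, Carol: $7039.00, Dave: $12318.25


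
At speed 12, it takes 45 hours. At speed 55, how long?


Inverse proportion: x × y = constant
k = 12 × 45 = 540
y₂ = k / 55 = 540 / 55
= 9.82

9.82


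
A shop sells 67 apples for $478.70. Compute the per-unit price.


Unit rate = total / quantity
= 478.70 / 67
= $7.14 per unit

$7.14 per unit


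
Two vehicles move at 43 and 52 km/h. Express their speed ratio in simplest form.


Ratio = 43:52
GCD = 1
Simplified = 43:52
Time ratio (same distance) = 52:43
Speed ratio = 43:52

43:52


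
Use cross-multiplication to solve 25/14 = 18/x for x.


Cross multiply: 25 × x = 14 × 18
25x = 252
x = 252 / 25
= 10.08

10.08


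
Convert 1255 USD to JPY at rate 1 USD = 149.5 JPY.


Amount × rate = 1255 × 149.5
= 187622.50 JPY

187622.50 JPY


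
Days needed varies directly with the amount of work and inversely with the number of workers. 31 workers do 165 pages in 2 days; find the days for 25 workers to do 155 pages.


Days ∝ work / workers, so d₂ = d₁ × (m₁/m₂) × (w₂/w₁)
Workers factor (inverse): 31/25 = 1.2400
Work factor (direct): 155/165 ≈ 0.9394
d₂ = 2 × 31/25 × 155/165 = (2 × 31 × 155) / (25 × 165) = 9610/4125
≈ 2.33 days

2.33 days
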